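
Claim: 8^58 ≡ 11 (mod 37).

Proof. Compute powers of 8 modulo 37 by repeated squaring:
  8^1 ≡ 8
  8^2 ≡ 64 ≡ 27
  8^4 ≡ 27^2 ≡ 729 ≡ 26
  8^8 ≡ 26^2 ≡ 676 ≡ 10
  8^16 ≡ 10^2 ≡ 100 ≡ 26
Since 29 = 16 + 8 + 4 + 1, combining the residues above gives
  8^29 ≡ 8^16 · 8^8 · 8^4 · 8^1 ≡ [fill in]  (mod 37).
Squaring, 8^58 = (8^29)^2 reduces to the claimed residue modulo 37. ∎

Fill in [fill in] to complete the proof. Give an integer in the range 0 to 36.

8^16 · 8^8 · 8^4 · 8^1 ≡ 26 · 10 · 26 · 8 = 54080.
54080 mod 37 = 23, so 8^29 ≡ 23 (mod 37).

23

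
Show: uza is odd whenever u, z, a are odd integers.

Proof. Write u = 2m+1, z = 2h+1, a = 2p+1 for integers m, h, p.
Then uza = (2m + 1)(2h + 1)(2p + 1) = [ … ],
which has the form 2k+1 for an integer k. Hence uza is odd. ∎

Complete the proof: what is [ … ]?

2(4hmp + 2hm + 2hp + h + 2mp + m + p) + 1

Expanding: (2m + 1)(2h + 1)(2p + 1) = 8hmp + 4hm + 4hp + 2h + 4mp + 2m + 2p + 1.
Every term except the constant is even, so this is 2(4hmp + 2hm + 2hp + h + 2mp + m + p) + 1,
and 4hmp + 2hm + 2hp + h + 2mp + m + p ∈ ℤ gives the required form.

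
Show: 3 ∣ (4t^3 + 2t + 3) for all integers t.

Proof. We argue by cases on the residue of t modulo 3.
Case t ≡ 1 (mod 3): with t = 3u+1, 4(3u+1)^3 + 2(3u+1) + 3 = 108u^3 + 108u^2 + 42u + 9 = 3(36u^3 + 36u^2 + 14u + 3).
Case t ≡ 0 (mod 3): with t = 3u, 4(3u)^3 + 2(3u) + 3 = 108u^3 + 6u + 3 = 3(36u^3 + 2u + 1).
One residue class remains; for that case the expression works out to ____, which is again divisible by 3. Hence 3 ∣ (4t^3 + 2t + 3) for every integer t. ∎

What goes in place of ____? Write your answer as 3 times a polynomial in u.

3(36u^3 + 72u^2 + 50u + 13)

The residues treated are {1, 0}, so the missing case is t ≡ 2 (mod 3); write t = 3u+2.
Then 4(3u+2)^3 + 2(3u+2) + 3 = 108u^3 + 216u^2 + 150u + 39 = 3(36u^3 + 72u^2 + 50u + 13).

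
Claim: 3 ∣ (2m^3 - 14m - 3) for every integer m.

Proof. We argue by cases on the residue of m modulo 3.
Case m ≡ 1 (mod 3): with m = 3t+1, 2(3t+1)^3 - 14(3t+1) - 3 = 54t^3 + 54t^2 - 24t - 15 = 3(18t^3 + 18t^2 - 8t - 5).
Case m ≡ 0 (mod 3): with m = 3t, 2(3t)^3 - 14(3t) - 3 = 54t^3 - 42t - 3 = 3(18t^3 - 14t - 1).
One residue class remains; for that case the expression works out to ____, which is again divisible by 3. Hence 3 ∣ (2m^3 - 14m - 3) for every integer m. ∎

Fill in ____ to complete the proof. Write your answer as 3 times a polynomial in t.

Only m ≡ 2 (mod 3) is unaccounted for. Put m = 3t+2:
2(3t+2)^3 - 14(3t+2) - 3 expands to 54t^3 + 108t^2 + 30t - 15,
and factoring out 3 leaves 3(18t^3 + 36t^2 + 10t - 5).

3(18t^3 + 36t^2 + 10t - 5)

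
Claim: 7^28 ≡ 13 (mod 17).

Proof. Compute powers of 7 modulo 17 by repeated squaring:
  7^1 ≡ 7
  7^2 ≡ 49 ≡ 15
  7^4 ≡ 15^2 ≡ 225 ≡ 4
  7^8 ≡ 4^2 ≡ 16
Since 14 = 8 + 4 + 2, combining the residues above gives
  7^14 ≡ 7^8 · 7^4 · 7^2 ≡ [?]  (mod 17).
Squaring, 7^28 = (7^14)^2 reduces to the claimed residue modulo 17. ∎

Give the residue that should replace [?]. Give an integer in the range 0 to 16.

Multiply the listed residues: 16 · 4 · 15 = 64 → 960.
Reducing modulo 17: 960 = 56·17 + 8, so 7^14 ≡ 8.

8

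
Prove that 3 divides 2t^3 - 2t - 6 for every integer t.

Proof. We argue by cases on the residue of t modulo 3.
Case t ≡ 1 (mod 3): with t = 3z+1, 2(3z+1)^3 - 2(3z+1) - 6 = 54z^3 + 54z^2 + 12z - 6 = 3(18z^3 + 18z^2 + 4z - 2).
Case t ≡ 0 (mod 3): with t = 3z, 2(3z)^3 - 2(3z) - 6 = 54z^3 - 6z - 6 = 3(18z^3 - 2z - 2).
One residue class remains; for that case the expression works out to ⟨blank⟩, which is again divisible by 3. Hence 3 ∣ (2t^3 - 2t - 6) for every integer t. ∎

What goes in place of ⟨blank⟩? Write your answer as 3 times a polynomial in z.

Only t ≡ 2 (mod 3) is unaccounted for. Put t = 3z+2:
2(3z+2)^3 - 2(3z+2) - 6 expands to 54z^3 + 108z^2 + 66z + 6,
and factoring out 3 leaves 3(18z^3 + 36z^2 + 22z + 2).

3(18z^3 + 36z^2 + 22z + 2)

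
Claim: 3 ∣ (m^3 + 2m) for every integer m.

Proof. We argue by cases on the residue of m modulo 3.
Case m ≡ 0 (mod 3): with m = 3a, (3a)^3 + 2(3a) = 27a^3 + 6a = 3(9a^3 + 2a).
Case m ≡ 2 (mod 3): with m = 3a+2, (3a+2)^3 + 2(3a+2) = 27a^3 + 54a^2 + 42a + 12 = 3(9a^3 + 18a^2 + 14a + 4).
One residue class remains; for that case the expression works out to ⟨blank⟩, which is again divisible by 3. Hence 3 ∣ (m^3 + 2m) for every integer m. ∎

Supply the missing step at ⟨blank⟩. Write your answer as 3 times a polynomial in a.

The residues treated are {0, 2}, so the missing case is m ≡ 1 (mod 3); write m = 3a+1.
Then (3a+1)^3 + 2(3a+1) = 27a^3 + 27a^2 + 15a + 3 = 3(9a^3 + 9a^2 + 5a + 1).

3(9a^3 + 9a^2 + 5a + 1)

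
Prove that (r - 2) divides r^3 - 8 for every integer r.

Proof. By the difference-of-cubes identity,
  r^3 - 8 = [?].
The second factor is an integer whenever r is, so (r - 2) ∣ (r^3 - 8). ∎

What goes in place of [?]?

a^3 - b^3 = (a - b)(a^2 + ab + b^2). With a = r, b = 2:
r^3 - 8 = (r - 2)(r^2 + 2r + 4).

(r - 2)(r^2 + 2r + 4)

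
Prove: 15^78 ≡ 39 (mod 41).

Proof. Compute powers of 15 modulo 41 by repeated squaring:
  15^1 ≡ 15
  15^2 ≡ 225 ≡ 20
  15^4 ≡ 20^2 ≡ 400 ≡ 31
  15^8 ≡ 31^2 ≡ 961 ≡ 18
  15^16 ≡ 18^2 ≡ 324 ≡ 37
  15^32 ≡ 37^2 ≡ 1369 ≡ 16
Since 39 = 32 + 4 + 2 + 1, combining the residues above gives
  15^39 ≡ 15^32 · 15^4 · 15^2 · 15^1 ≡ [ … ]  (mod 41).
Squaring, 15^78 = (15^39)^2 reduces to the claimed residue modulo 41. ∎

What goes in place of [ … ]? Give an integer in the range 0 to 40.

Multiply the listed residues: 16 · 31 · 20 · 15 = 496 → 9920 → 148800.
Reducing modulo 41: 148800 = 3629·41 + 11, so 15^39 ≡ 11.

11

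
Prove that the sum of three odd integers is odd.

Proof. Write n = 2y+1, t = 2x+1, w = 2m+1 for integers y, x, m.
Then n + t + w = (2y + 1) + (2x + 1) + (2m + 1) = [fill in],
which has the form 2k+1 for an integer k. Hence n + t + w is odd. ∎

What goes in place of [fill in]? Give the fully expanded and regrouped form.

(2y + 1) + (2x + 1) + (2m + 1) = 2m + 2x + 2y + 3
= 2(m + x + y + 1) + 1.
Since m + x + y + 1 is an integer, the sum is of the form 2k+1 for an integer k.

2(m + x + y + 1) + 1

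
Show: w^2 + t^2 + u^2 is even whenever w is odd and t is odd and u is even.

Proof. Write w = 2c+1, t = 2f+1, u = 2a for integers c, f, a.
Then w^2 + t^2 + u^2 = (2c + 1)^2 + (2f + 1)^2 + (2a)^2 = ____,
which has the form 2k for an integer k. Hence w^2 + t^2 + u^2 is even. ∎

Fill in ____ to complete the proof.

Expanding: (2c + 1)^2 + (2f + 1)^2 + (2a)^2 = 4a^2 + 4c^2 + 4c + 4f^2 + 4f + 2.
Every term is even; pulling out the factor of 2 gives 2(2a^2 + 2c^2 + 2c + 2f^2 + 2f + 1).

2(2a^2 + 2c^2 + 2c + 2f^2 + 2f + 1)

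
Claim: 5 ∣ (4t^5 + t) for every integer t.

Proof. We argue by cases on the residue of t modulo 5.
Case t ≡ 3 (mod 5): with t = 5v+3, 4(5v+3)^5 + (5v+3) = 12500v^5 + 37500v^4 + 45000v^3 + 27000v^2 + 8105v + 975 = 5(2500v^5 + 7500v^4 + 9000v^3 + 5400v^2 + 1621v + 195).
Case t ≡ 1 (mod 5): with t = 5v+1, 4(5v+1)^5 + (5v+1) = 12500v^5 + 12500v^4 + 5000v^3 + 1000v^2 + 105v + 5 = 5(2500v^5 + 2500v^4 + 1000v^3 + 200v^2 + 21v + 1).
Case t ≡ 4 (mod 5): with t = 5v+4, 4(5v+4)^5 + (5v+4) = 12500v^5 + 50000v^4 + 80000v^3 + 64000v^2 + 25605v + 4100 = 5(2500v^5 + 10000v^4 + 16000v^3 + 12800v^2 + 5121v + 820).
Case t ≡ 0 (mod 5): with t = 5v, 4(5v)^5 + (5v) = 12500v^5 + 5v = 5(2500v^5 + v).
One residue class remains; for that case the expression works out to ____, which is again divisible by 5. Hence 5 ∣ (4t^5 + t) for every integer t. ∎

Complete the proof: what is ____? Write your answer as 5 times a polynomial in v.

Only t ≡ 2 (mod 5) is unaccounted for. Put t = 5v+2:
4(5v+2)^5 + (5v+2) expands to 12500v^5 + 25000v^4 + 20000v^3 + 8000v^2 + 1605v + 130,
and factoring out 5 leaves 5(2500v^5 + 5000v^4 + 4000v^3 + 1600v^2 + 321v + 26).

5(2500v^5 + 5000v^4 + 4000v^3 + 1600v^2 + 321v + 26)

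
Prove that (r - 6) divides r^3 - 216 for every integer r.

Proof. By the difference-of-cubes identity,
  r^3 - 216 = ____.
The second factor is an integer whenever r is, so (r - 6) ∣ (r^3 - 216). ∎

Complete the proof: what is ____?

Polynomial division of r^3 - 216 by r - 6 leaves remainder 0 and quotient r^2 + 6r + 36.
Hence r^3 - 216 = (r - 6)(r^2 + 6r + 36).

(r - 6)(r^2 + 6r + 36)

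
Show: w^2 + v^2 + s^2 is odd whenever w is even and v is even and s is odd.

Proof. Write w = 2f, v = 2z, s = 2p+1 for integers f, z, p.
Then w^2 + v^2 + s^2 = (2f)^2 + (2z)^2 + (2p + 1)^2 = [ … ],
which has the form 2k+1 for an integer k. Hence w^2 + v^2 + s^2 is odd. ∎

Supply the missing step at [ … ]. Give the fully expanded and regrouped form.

(2f)^2 + (2z)^2 + (2p + 1)^2 = 4f^2 + 4p^2 + 4p + 4z^2 + 1
= 2(2f^2 + 2p^2 + 2p + 2z^2) + 1.
Since 2f^2 + 2p^2 + 2p + 2z^2 is an integer, the sum of squares is of the form 2k+1 for an integer k.

2(2f^2 + 2p^2 + 2p + 2z^2) + 1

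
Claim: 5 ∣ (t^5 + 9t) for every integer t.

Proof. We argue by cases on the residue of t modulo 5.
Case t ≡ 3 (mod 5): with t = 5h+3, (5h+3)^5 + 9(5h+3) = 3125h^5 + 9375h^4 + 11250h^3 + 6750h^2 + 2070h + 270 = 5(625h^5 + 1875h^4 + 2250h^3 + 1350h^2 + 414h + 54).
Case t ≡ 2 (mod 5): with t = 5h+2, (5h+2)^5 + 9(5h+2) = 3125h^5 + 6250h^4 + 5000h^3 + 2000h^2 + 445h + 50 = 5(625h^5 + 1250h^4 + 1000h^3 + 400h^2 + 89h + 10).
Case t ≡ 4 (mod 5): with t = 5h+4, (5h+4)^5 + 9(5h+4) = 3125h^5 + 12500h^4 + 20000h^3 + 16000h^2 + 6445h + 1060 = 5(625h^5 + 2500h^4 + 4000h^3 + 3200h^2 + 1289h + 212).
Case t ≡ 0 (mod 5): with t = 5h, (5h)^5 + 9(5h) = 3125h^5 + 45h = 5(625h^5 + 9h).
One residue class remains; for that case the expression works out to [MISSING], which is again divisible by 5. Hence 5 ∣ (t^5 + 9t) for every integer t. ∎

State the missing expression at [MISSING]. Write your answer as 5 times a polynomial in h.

5(625h^5 + 625h^4 + 250h^3 + 50h^2 + 14h + 2)

Only t ≡ 1 (mod 5) is unaccounted for. Put t = 5h+1:
(5h+1)^5 + 9(5h+1) expands to 3125h^5 + 3125h^4 + 1250h^3 + 250h^2 + 70h + 10,
and factoring out 5 leaves 5(625h^5 + 625h^4 + 250h^3 + 50h^2 + 14h + 2).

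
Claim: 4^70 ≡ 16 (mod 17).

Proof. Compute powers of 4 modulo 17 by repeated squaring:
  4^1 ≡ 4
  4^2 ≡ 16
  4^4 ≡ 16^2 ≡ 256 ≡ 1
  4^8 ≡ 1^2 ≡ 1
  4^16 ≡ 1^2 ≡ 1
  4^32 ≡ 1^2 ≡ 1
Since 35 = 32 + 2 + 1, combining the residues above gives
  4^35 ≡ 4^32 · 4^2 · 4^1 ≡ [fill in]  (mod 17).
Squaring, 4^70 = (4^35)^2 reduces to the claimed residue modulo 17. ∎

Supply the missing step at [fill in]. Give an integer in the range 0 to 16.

4^32 · 4^2 · 4^1 ≡ 1 · 16 · 4 = 64.
64 mod 17 = 13, so 4^35 ≡ 13 (mod 17).

13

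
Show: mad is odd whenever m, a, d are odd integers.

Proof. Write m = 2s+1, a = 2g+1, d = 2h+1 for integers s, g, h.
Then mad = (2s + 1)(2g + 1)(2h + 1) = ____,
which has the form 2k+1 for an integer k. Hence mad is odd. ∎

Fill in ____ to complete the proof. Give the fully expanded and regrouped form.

Expanding: (2s + 1)(2g + 1)(2h + 1) = 8ghs + 4gh + 4gs + 2g + 4hs + 2h + 2s + 1.
Every term except the constant is even, so this is 2(4ghs + 2gh + 2gs + g + 2hs + h + s) + 1,
and 4ghs + 2gh + 2gs + g + 2hs + h + s ∈ ℤ gives the required form.

2(4ghs + 2gh + 2gs + g + 2hs + h + s) + 1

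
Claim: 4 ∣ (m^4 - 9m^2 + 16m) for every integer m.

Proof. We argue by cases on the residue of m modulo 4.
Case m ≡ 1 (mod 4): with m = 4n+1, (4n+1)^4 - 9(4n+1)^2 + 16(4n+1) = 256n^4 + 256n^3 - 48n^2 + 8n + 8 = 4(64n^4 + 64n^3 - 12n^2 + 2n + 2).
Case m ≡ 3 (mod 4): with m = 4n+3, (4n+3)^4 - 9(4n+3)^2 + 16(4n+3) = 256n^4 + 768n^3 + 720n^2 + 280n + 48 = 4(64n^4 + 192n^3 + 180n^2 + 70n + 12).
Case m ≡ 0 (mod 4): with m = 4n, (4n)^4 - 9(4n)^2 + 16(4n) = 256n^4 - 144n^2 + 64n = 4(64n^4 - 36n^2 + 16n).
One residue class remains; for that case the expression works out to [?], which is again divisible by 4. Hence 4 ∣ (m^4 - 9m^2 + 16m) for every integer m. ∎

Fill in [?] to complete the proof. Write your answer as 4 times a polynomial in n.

4(64n^4 + 128n^3 + 60n^2 + 12n + 3)

Only m ≡ 2 (mod 4) is unaccounted for. Put m = 4n+2:
(4n+2)^4 - 9(4n+2)^2 + 16(4n+2) expands to 256n^4 + 512n^3 + 240n^2 + 48n + 12,
and factoring out 4 leaves 4(64n^4 + 128n^3 + 60n^2 + 12n + 3).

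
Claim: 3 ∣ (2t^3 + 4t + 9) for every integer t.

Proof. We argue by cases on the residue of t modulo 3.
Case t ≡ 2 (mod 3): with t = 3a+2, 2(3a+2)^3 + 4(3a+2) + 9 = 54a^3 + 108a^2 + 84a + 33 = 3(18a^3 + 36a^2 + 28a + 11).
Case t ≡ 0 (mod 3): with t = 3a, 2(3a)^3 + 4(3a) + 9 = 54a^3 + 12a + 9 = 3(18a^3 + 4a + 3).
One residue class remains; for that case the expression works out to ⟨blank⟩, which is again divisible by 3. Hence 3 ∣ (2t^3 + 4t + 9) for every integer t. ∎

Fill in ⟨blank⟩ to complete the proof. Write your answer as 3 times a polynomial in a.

3(18a^3 + 18a^2 + 10a + 5)

The residues treated are {2, 0}, so the missing case is t ≡ 1 (mod 3); write t = 3a+1.
Then 2(3a+1)^3 + 4(3a+1) + 9 = 54a^3 + 54a^2 + 30a + 15 = 3(18a^3 + 18a^2 + 10a + 5).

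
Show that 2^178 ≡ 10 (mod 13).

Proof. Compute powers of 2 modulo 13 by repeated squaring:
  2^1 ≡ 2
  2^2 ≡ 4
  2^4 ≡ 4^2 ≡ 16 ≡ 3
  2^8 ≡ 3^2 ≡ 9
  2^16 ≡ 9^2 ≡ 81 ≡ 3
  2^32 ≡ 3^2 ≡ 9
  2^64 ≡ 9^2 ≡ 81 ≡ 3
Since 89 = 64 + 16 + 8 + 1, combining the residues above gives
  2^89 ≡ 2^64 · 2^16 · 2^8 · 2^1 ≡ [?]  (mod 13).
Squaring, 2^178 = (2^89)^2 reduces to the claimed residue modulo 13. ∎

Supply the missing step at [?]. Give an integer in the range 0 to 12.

6

Multiply the listed residues: 3 · 3 · 9 · 2 = 9 → 81 → 162.
Reducing modulo 13: 162 = 12·13 + 6, so 2^89 ≡ 6.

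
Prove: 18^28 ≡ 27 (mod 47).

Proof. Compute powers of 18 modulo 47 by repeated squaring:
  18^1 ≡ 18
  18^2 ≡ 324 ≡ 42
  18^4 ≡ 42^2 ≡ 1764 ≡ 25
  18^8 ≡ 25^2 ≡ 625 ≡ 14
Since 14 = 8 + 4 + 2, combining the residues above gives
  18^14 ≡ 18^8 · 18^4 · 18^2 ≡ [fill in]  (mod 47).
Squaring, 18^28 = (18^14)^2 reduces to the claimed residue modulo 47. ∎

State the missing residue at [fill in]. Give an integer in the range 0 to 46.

36

18^8 · 18^4 · 18^2 ≡ 14 · 25 · 42 = 14700.
14700 mod 47 = 36, so 18^14 ≡ 36 (mod 47).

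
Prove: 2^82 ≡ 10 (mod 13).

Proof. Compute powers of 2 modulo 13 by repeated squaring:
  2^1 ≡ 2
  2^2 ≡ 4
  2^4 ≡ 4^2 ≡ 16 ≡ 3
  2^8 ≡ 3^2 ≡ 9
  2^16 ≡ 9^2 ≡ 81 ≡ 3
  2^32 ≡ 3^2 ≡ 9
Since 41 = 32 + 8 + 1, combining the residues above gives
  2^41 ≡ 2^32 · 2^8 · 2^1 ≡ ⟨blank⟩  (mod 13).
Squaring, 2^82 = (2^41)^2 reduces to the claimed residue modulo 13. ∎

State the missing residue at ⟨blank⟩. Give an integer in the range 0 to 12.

6

Multiply the listed residues: 9 · 9 · 2 = 81 → 162.
Reducing modulo 13: 162 = 12·13 + 6, so 2^41 ≡ 6.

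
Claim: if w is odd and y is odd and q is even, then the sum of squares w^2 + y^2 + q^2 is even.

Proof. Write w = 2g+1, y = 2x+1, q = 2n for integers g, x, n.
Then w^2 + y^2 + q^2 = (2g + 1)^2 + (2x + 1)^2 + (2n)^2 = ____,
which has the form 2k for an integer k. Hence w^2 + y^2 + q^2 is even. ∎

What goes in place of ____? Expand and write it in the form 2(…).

Expanding: (2g + 1)^2 + (2x + 1)^2 + (2n)^2 = 4g^2 + 4g + 4n^2 + 4x^2 + 4x + 2.
Every term is even; pulling out the factor of 2 gives 2(2g^2 + 2g + 2n^2 + 2x^2 + 2x + 1).

2(2g^2 + 2g + 2n^2 + 2x^2 + 2x + 1)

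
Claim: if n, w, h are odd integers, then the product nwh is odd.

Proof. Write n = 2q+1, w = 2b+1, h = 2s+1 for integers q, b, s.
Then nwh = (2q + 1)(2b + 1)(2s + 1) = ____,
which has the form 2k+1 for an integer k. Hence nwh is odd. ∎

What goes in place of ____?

2(4bqs + 2bq + 2bs + b + 2qs + q + s) + 1

Expanding: (2q + 1)(2b + 1)(2s + 1) = 8bqs + 4bq + 4bs + 2b + 4qs + 2q + 2s + 1.
Every term except the constant is even, so this is 2(4bqs + 2bq + 2bs + b + 2qs + q + s) + 1,
and 4bqs + 2bq + 2bs + b + 2qs + q + s ∈ ℤ gives the required form.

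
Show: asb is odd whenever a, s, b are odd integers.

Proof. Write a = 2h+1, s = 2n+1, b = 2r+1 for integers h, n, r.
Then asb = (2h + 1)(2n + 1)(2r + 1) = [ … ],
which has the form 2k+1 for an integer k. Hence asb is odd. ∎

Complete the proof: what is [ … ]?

2(4hnr + 2hn + 2hr + h + 2nr + n + r) + 1

(2h + 1)(2n + 1)(2r + 1) = 8hnr + 4hn + 4hr + 2h + 4nr + 2n + 2r + 1
= 2(4hnr + 2hn + 2hr + h + 2nr + n + r) + 1.
Since 4hnr + 2hn + 2hr + h + 2nr + n + r is an integer, the product is of the form 2k+1 for an integer k.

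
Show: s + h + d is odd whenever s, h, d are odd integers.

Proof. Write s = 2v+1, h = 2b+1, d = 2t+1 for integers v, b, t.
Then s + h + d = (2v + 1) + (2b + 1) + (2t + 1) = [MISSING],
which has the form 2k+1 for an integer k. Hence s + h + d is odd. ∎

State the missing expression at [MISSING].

(2v + 1) + (2b + 1) + (2t + 1) = 2b + 2t + 2v + 3
= 2(b + t + v + 1) + 1.
Since b + t + v + 1 is an integer, the sum is of the form 2k+1 for an integer k.

2(b + t + v + 1) + 1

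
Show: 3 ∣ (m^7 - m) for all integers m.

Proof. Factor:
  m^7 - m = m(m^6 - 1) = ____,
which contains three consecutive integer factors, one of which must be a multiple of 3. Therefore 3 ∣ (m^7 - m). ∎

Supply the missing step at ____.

m^6 - 1 = (m^2 - 1)(m^4 + m^2 + 1), and m^2 - 1 = (m-1)(m+1).
So m(m^6 - 1) = (m - 1)m(m + 1)(m^4 + m^2 + 1).

(m - 1)m(m + 1)(m^4 + m^2 + 1)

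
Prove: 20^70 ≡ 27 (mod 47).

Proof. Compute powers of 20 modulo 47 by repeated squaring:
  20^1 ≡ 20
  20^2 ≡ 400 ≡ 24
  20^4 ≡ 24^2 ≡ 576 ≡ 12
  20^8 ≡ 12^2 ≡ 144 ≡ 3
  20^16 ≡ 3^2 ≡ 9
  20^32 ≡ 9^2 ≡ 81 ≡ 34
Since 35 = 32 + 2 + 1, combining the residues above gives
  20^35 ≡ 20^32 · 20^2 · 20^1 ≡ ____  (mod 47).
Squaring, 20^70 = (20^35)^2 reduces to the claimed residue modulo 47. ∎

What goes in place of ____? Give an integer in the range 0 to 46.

11

20^32 · 20^2 · 20^1 ≡ 34 · 24 · 20 = 16320.
16320 mod 47 = 11, so 20^35 ≡ 11 (mod 47).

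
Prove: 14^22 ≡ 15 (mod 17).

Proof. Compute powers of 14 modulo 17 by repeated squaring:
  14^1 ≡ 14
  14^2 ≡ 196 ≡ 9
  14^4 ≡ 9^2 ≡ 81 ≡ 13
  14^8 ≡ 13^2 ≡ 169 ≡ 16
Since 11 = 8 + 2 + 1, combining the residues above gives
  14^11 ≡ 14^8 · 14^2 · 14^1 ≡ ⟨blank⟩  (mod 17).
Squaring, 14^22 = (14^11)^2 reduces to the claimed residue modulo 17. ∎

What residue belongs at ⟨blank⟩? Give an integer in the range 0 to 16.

10

Multiply the listed residues: 16 · 9 · 14 = 144 → 2016.
Reducing modulo 17: 2016 = 118·17 + 10, so 14^11 ≡ 10.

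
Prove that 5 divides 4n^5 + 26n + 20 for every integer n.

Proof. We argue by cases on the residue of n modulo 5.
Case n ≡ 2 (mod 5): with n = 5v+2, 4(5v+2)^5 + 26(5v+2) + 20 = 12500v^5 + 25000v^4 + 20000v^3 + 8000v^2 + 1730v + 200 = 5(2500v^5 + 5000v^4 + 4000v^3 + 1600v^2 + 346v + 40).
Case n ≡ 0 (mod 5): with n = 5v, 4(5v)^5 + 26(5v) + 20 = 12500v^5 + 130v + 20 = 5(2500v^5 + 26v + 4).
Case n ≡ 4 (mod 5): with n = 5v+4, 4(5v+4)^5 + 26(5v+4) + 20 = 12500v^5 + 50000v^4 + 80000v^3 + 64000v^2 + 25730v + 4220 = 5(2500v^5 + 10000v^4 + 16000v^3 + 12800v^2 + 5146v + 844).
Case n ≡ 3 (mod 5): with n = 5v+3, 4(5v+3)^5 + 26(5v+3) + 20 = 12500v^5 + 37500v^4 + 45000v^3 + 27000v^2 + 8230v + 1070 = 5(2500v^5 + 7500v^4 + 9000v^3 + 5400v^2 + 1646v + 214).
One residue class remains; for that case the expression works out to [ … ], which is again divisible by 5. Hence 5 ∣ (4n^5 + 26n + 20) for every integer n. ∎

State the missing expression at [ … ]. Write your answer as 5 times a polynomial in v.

5(2500v^5 + 2500v^4 + 1000v^3 + 200v^2 + 46v + 10)

The residues treated are {2, 0, 4, 3}, so the missing case is n ≡ 1 (mod 5); write n = 5v+1.
Then 4(5v+1)^5 + 26(5v+1) + 20 = 12500v^5 + 12500v^4 + 5000v^3 + 1000v^2 + 230v + 50 = 5(2500v^5 + 2500v^4 + 1000v^3 + 200v^2 + 46v + 10).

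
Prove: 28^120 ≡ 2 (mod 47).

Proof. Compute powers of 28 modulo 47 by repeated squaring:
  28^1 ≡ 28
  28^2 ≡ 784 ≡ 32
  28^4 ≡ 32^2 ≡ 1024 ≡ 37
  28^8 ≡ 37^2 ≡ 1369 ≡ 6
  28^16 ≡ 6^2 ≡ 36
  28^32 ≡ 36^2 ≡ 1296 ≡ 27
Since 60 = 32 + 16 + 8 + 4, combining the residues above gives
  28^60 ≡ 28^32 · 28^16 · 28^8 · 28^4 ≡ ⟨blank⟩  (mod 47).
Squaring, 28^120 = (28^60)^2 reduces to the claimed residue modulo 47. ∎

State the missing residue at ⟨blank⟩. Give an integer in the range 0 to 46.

7

Multiply the listed residues: 27 · 36 · 6 · 37 = 972 → 5832 → 215784.
Reducing modulo 47: 215784 = 4591·47 + 7, so 28^60 ≡ 7.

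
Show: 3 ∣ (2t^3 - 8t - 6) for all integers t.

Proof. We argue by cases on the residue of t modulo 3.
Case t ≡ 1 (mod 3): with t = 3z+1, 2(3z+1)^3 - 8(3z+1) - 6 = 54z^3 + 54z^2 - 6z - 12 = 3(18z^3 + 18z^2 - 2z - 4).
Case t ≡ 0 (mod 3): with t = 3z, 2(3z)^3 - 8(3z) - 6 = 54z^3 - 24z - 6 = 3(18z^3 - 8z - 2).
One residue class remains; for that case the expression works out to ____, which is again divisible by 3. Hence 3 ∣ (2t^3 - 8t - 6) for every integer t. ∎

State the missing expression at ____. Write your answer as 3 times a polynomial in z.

Only t ≡ 2 (mod 3) is unaccounted for. Put t = 3z+2:
2(3z+2)^3 - 8(3z+2) - 6 expands to 54z^3 + 108z^2 + 48z - 6,
and factoring out 3 leaves 3(18z^3 + 36z^2 + 16z - 2).

3(18z^3 + 36z^2 + 16z - 2)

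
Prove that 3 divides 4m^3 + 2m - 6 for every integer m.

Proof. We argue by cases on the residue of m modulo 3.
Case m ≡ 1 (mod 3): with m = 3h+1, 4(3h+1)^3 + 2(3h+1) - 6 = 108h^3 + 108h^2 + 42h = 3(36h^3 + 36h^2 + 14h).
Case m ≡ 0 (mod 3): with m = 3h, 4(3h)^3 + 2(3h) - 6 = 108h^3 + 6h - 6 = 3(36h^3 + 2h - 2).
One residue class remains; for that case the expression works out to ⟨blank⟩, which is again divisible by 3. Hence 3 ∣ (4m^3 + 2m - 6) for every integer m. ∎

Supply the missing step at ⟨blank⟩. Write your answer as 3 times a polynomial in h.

The residues treated are {1, 0}, so the missing case is m ≡ 2 (mod 3); write m = 3h+2.
Then 4(3h+2)^3 + 2(3h+2) - 6 = 108h^3 + 216h^2 + 150h + 30 = 3(36h^3 + 72h^2 + 50h + 10).

3(36h^3 + 72h^2 + 50h + 10)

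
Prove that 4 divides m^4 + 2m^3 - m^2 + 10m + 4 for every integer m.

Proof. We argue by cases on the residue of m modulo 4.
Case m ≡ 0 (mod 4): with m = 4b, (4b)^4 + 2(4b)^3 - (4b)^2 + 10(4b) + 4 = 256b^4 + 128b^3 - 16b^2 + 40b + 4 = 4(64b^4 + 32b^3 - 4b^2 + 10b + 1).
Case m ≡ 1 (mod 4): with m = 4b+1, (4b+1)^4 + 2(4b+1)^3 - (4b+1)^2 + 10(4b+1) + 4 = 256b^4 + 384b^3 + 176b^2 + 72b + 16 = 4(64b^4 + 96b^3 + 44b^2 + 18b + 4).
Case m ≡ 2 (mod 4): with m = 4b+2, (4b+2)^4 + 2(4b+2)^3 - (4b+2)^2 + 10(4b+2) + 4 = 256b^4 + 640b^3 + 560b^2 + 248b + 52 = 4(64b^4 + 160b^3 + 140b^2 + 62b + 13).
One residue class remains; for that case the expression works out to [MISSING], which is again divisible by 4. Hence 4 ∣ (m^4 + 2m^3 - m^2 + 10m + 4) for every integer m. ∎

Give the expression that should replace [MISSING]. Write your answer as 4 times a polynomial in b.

The residues treated are {0, 1, 2}, so the missing case is m ≡ 3 (mod 4); write m = 4b+3.
Then (4b+3)^4 + 2(4b+3)^3 - (4b+3)^2 + 10(4b+3) + 4 = 256b^4 + 896b^3 + 1136b^2 + 664b + 160 = 4(64b^4 + 224b^3 + 284b^2 + 166b + 40).

4(64b^4 + 224b^3 + 284b^2 + 166b + 40)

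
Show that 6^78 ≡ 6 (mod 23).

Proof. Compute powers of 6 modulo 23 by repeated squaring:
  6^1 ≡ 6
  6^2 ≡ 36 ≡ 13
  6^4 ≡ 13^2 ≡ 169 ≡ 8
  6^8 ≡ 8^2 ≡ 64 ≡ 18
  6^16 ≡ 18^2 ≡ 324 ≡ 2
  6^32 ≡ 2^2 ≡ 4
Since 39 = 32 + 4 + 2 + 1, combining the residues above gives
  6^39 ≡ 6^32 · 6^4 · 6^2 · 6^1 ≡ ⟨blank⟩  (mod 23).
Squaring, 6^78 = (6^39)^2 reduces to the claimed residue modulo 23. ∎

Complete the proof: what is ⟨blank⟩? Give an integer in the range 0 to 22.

12

Multiply the listed residues: 4 · 8 · 13 · 6 = 32 → 416 → 2496.
Reducing modulo 23: 2496 = 108·23 + 12, so 6^39 ≡ 12.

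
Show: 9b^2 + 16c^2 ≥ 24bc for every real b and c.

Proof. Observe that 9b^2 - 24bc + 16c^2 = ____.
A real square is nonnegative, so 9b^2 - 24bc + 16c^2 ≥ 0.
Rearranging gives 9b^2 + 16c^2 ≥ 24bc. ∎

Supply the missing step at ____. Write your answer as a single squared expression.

The leading and trailing coefficients are 3^2 and 4^2, and 24 = 2·3·4, so the trinomial is (3b - 4c)^2.
Hence 9b^2 - 24bc + 16c^2 ≥ 0.

(3b - 4c)^2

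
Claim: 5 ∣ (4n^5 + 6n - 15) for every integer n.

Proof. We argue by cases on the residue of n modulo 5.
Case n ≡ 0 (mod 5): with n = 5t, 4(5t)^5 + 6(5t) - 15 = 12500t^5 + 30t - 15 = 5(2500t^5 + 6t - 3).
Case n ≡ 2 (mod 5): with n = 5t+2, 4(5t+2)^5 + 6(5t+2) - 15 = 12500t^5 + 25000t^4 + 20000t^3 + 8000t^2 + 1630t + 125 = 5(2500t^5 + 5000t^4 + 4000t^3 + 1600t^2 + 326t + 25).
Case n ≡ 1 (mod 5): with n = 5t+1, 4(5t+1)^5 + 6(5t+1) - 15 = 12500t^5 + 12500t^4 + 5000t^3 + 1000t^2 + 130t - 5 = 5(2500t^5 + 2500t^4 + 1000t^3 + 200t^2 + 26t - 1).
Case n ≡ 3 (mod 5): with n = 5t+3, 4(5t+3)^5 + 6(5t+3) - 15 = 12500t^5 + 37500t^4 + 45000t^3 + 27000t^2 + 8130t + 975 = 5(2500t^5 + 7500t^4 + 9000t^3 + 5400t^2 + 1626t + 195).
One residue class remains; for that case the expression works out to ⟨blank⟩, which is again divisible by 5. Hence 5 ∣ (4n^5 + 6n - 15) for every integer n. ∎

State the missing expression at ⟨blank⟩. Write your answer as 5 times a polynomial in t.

5(2500t^5 + 10000t^4 + 16000t^3 + 12800t^2 + 5126t + 821)

Only n ≡ 4 (mod 5) is unaccounted for. Put n = 5t+4:
4(5t+4)^5 + 6(5t+4) - 15 expands to 12500t^5 + 50000t^4 + 80000t^3 + 64000t^2 + 25630t + 4105,
and factoring out 5 leaves 5(2500t^5 + 10000t^4 + 16000t^3 + 12800t^2 + 5126t + 821).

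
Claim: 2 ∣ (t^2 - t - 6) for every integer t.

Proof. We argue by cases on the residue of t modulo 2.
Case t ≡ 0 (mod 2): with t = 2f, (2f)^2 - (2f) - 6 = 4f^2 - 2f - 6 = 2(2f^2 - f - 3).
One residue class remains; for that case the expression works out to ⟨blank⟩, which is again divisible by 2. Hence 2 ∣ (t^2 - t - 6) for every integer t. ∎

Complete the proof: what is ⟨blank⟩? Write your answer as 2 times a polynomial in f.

Only t ≡ 1 (mod 2) is unaccounted for. Put t = 2f+1:
(2f+1)^2 - (2f+1) - 6 expands to 4f^2 + 2f - 6,
and factoring out 2 leaves 2(2f^2 + f - 3).

2(2f^2 + f - 3)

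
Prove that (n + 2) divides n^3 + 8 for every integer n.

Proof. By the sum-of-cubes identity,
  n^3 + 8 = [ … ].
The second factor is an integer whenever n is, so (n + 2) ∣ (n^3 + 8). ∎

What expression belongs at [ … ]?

Polynomial division of n^3 + 8 by n + 2 leaves remainder 0 and quotient n^2 - 2n + 4.
Hence n^3 + 8 = (n + 2)(n^2 - 2n + 4).

(n + 2)(n^2 - 2n + 4)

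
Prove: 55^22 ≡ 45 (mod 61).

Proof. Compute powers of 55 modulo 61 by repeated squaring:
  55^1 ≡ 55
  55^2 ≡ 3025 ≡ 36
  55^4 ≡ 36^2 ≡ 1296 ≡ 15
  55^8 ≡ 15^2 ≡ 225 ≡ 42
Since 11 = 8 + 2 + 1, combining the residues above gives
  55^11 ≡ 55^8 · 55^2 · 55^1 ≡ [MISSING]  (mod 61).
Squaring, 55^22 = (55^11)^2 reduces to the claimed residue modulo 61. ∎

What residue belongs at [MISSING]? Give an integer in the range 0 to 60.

Multiply the listed residues: 42 · 36 · 55 = 1512 → 83160.
Reducing modulo 61: 83160 = 1363·61 + 17, so 55^11 ≡ 17.

17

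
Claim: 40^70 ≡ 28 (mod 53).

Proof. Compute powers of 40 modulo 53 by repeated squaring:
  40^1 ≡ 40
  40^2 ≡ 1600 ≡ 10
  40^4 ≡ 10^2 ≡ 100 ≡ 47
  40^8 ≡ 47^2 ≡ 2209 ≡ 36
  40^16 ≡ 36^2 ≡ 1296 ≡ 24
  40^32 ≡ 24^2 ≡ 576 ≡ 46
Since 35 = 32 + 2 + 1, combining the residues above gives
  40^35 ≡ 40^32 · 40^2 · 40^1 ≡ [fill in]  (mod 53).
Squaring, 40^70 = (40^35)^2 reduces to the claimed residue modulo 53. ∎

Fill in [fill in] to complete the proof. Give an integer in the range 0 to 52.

40^32 · 40^2 · 40^1 ≡ 46 · 10 · 40 = 18400.
18400 mod 53 = 9, so 40^35 ≡ 9 (mod 53).

9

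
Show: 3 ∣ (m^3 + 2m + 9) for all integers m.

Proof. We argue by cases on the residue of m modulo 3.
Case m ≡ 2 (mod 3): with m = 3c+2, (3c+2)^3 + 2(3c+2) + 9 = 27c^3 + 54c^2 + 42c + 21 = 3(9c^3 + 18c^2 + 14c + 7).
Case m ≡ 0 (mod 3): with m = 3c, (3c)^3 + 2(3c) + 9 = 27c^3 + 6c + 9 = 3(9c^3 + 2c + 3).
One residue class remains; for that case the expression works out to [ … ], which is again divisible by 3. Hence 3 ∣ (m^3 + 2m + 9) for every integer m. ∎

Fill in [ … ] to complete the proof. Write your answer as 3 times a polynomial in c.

Only m ≡ 1 (mod 3) is unaccounted for. Put m = 3c+1:
(3c+1)^3 + 2(3c+1) + 9 expands to 27c^3 + 27c^2 + 15c + 12,
and factoring out 3 leaves 3(9c^3 + 9c^2 + 5c + 4).

3(9c^3 + 9c^2 + 5c + 4)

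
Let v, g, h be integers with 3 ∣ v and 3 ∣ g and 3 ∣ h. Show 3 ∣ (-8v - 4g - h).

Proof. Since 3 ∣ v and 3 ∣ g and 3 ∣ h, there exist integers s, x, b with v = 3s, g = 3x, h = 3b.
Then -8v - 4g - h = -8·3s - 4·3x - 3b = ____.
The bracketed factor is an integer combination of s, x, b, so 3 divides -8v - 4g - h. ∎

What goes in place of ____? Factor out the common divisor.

3(-b - 8s - 4x)

Pull the common 3 out of every term: -8·3s - 4·3x - 3b = 3(-b - 8s - 4x).
-b - 8s - 4x is an integer, which exhibits the divisibility.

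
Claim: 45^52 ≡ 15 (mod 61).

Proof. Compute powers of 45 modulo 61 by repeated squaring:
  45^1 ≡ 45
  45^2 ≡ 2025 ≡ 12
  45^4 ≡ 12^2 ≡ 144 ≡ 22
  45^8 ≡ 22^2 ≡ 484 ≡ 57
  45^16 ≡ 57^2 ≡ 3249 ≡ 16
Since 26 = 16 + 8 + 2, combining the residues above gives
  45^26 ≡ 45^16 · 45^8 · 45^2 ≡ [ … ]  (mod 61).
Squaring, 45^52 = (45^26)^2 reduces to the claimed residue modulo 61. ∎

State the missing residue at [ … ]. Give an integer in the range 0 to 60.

25

Multiply the listed residues: 16 · 57 · 12 = 912 → 10944.
Reducing modulo 61: 10944 = 179·61 + 25, so 45^26 ≡ 25.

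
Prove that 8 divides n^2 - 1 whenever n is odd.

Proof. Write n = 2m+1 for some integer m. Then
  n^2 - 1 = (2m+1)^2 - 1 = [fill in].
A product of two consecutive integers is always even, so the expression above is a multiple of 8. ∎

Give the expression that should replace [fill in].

(2m+1)^2 - 1 = 4m^2 + 4m + 1 - 1 = 4m^2 + 4m = 4m(m+1).
Since m and m+1 are consecutive, m(m+1) is even, and 4·(even) is a multiple of 8.

4m(m + 1)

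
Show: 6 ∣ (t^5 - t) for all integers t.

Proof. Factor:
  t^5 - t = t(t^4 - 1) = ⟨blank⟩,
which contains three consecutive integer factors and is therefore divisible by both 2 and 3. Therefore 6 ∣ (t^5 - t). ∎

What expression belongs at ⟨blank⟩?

(t - 1)t(t + 1)(t^2 + 1)

t^4 - 1 = (t^2 - 1)(t^2 + 1), and t^2 - 1 = (t-1)(t+1).
So t(t^4 - 1) = (t - 1)t(t + 1)(t^2 + 1).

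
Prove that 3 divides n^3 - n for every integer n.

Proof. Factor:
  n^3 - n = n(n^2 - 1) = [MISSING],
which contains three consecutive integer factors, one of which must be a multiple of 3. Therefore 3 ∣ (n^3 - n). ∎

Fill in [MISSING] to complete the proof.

n(n^2 - 1) = n(n - 1)(n + 1) = (n - 1)n(n + 1).
These three factors are consecutive integers, so their product is divisible by 3.

(n - 1)n(n + 1)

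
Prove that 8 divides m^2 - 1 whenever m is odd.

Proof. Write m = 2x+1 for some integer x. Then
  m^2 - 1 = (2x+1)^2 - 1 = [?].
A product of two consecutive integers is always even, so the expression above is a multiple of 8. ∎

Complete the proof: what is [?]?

(2x+1)^2 - 1 = 4x^2 + 4x + 1 - 1 = 4x^2 + 4x = 4x(x+1).
Since x and x+1 are consecutive, x(x+1) is even, and 4·(even) is a multiple of 8.

4x(x + 1)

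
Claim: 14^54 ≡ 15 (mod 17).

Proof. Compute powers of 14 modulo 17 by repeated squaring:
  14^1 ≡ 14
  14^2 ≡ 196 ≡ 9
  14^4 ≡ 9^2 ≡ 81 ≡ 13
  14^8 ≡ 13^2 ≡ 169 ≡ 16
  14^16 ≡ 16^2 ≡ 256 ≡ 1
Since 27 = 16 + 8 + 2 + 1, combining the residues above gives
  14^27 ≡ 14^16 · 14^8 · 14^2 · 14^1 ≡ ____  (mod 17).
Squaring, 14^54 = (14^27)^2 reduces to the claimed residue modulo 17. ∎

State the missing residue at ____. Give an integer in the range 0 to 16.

10

14^16 · 14^8 · 14^2 · 14^1 ≡ 1 · 16 · 9 · 14 = 2016.
2016 mod 17 = 10, so 14^27 ≡ 10 (mod 17).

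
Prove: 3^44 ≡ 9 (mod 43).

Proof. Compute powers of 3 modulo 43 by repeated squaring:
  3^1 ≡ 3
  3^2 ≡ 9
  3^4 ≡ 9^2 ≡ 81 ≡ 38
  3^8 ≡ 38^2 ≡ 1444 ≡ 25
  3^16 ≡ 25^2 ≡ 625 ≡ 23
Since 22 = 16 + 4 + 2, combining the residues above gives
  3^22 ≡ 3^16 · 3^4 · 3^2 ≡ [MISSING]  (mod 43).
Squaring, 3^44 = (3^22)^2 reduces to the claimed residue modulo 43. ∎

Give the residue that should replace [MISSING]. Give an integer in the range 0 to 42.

40

3^16 · 3^4 · 3^2 ≡ 23 · 38 · 9 = 7866.
7866 mod 43 = 40, so 3^22 ≡ 40 (mod 43).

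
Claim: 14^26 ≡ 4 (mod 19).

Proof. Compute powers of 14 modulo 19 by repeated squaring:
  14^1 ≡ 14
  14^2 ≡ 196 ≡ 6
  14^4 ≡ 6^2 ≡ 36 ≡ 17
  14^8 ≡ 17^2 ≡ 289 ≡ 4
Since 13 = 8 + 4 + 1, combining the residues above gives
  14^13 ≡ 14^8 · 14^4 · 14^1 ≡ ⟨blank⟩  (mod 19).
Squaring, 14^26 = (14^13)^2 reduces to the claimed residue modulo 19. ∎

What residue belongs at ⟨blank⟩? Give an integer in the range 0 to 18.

14^8 · 14^4 · 14^1 ≡ 4 · 17 · 14 = 952.
952 mod 19 = 2, so 14^13 ≡ 2 (mod 19).

2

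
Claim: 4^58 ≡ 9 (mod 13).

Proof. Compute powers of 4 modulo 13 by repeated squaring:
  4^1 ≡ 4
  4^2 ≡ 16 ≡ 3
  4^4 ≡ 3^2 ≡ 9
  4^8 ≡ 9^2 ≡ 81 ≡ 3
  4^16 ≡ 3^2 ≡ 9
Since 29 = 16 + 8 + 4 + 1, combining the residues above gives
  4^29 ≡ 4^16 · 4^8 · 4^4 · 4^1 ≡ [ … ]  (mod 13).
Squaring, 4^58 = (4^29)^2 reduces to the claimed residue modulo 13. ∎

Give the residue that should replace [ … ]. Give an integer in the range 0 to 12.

Multiply the listed residues: 9 · 3 · 9 · 4 = 27 → 243 → 972.
Reducing modulo 13: 972 = 74·13 + 10, so 4^29 ≡ 10.

10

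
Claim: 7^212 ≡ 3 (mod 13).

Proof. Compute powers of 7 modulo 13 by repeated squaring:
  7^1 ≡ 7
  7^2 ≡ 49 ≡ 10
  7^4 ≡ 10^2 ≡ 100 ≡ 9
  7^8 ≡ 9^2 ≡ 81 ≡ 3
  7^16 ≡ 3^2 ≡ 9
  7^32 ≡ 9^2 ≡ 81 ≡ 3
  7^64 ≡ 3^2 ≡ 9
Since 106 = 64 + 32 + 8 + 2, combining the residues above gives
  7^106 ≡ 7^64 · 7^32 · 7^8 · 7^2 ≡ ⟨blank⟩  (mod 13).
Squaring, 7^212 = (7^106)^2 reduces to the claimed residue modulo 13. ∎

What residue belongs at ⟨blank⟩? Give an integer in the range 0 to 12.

Multiply the listed residues: 9 · 3 · 3 · 10 = 27 → 81 → 810.
Reducing modulo 13: 810 = 62·13 + 4, so 7^106 ≡ 4.

4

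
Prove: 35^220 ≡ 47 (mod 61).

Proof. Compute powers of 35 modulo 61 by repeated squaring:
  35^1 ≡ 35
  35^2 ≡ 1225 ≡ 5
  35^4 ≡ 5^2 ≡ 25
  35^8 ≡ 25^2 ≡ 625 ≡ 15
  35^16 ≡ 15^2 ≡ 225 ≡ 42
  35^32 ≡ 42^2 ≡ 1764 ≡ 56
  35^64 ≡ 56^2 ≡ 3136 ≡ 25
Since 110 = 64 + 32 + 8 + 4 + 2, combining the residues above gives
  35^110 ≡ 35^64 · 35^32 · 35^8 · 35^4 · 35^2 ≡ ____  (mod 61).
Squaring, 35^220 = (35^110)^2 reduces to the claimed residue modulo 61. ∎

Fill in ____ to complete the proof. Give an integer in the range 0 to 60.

35^64 · 35^32 · 35^8 · 35^4 · 35^2 ≡ 25 · 56 · 15 · 25 · 5 = 2625000.
2625000 mod 61 = 48, so 35^110 ≡ 48 (mod 61).

48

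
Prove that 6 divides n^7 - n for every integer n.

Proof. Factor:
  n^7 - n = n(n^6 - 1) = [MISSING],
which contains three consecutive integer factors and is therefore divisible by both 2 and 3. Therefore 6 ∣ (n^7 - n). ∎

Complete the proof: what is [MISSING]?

n^6 - 1 = (n^2 - 1)(n^4 + n^2 + 1), and n^2 - 1 = (n-1)(n+1).
So n(n^6 - 1) = (n - 1)n(n + 1)(n^4 + n^2 + 1).

(n - 1)n(n + 1)(n^4 + n^2 + 1)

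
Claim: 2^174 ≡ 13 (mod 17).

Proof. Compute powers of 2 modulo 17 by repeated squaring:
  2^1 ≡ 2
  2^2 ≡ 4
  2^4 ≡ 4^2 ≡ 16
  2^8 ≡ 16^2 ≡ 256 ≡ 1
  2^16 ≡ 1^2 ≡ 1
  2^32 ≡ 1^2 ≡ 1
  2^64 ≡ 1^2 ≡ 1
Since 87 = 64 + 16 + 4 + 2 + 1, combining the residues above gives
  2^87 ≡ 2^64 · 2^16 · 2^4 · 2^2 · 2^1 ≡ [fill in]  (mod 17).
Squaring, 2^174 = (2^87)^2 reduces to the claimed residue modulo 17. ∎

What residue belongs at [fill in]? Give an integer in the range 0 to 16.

Multiply the listed residues: 1 · 1 · 16 · 4 · 2 = 1 → 16 → 64 → 128.
Reducing modulo 17: 128 = 7·17 + 9, so 2^87 ≡ 9.

9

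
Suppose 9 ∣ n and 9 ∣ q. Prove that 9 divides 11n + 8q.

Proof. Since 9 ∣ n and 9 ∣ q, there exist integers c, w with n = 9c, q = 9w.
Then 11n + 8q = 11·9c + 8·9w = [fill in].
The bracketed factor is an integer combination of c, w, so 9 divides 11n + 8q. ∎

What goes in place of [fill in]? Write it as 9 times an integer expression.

9(11c + 8w)

Each term has a factor of 9: 11·9c + 8·9w = 9·(11c + 8w).
Since 11c + 8w is an integer, 9 ∣ (11n + 8q).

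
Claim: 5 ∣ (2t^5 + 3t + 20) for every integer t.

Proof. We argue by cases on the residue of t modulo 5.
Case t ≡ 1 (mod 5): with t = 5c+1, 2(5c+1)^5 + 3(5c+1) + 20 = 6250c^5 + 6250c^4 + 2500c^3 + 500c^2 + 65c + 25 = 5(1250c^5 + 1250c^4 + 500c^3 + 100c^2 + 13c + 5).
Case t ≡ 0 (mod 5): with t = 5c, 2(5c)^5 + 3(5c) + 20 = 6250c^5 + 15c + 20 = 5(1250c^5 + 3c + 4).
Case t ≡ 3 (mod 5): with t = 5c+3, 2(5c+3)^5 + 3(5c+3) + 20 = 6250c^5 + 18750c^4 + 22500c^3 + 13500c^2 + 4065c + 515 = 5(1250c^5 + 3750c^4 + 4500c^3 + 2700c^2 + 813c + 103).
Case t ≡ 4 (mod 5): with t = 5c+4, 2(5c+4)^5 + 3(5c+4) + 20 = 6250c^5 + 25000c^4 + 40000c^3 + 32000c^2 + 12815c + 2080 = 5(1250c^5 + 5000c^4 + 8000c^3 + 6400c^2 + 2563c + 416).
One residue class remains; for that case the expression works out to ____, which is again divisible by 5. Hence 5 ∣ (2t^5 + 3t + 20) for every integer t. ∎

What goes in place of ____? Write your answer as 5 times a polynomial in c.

The residues treated are {1, 0, 3, 4}, so the missing case is t ≡ 2 (mod 5); write t = 5c+2.
Then 2(5c+2)^5 + 3(5c+2) + 20 = 6250c^5 + 12500c^4 + 10000c^3 + 4000c^2 + 815c + 90 = 5(1250c^5 + 2500c^4 + 2000c^3 + 800c^2 + 163c + 18).

5(1250c^5 + 2500c^4 + 2000c^3 + 800c^2 + 163c + 18)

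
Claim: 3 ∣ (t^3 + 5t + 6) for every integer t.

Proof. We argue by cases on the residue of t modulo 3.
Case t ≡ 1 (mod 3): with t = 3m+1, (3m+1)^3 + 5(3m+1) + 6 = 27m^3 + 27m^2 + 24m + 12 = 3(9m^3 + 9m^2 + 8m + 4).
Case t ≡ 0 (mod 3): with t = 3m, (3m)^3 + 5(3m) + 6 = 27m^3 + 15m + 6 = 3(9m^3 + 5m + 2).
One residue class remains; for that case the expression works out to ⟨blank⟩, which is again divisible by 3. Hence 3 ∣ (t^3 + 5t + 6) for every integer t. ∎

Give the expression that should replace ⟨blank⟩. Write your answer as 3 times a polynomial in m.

Only t ≡ 2 (mod 3) is unaccounted for. Put t = 3m+2:
(3m+2)^3 + 5(3m+2) + 6 expands to 27m^3 + 54m^2 + 51m + 24,
and factoring out 3 leaves 3(9m^3 + 18m^2 + 17m + 8).

3(9m^3 + 18m^2 + 17m + 8)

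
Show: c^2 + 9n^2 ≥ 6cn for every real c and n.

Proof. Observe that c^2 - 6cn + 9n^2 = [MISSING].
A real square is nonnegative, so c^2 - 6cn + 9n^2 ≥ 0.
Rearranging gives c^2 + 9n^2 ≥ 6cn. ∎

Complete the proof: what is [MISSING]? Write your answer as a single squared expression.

The leading and trailing coefficients are 1^2 and 3^2, and 6 = 2·1·3, so the trinomial is (c - 3n)^2.
Hence c^2 - 6cn + 9n^2 ≥ 0.

(c - 3n)^2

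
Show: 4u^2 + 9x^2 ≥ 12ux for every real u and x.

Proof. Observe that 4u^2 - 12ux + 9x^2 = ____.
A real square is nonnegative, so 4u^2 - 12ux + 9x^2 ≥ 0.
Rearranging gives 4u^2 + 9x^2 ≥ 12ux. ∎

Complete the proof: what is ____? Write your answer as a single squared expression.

(2u - 3x)^2

The leading and trailing coefficients are 2^2 and 3^2, and 12 = 2·2·3, so the trinomial is (2u - 3x)^2.
Hence 4u^2 - 12ux + 9x^2 ≥ 0.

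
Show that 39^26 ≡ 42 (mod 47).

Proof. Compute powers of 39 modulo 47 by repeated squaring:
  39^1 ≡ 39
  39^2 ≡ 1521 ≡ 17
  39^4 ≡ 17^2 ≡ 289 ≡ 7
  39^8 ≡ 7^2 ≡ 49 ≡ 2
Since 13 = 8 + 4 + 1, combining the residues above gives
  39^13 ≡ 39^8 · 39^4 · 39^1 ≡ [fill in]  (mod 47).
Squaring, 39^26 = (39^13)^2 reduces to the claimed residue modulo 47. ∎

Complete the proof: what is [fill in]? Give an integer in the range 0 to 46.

39^8 · 39^4 · 39^1 ≡ 2 · 7 · 39 = 546.
546 mod 47 = 29, so 39^13 ≡ 29 (mod 47).

29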